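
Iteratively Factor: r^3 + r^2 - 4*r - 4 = (r + 1)*(r^2 - 4) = (r - 2)*(r + 1)*(r + 2)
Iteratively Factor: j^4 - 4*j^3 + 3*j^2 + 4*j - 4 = (j + 1)*(j^3 - 5*j^2 + 8*j - 4) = (j - 2)*(j + 1)*(j^2 - 3*j + 2) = (j - 2)*(j - 1)*(j + 1)*(j - 2)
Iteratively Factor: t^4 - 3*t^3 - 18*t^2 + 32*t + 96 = (t - 4)*(t^3 + t^2 - 14*t - 24) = (t - 4)^2*(t^2 + 5*t + 6) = (t - 4)^2*(t + 3)*(t + 2)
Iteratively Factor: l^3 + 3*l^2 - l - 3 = (l - 1)*(l^2 + 4*l + 3) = (l - 1)*(l + 3)*(l + 1)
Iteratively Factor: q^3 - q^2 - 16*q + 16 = (q - 1)*(q^2 - 16) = (q - 1)*(q + 4)*(q - 4)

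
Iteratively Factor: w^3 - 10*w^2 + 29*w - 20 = (w - 1)*(w^2 - 9*w + 20) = (w - 4)*(w - 1)*(w - 5)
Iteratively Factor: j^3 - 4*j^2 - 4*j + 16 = (j - 2)*(j^2 - 2*j - 8) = (j - 2)*(j + 2)*(j - 4)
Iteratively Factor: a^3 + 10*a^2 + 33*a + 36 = (a + 3)*(a^2 + 7*a + 12) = (a + 3)*(a + 4)*(a + 3)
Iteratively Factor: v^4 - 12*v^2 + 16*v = (v + 4)*(v^3 - 4*v^2 + 4*v) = (v - 2)*(v + 4)*(v^2 - 2*v) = v*(v - 2)*(v + 4)*(v - 2)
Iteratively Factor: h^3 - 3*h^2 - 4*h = (h + 1)*(h^2 - 4*h) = (h - 4)*(h + 1)*(h)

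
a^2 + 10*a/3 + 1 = (a + 1/3)*(a + 3)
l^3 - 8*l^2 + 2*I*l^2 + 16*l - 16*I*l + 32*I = (l - 4)^2*(l + 2*I)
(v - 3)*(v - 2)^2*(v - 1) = v^4 - 8*v^3 + 23*v^2 - 28*v + 12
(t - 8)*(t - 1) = t^2 - 9*t + 8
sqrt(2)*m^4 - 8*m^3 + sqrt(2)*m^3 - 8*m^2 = m^2*(m - 4*sqrt(2))*(sqrt(2)*m + sqrt(2))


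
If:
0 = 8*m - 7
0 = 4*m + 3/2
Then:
No Solution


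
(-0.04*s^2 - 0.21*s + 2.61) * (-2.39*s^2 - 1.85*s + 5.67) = 0.0956*s^4 + 0.5759*s^3 - 6.0762*s^2 - 6.0192*s + 14.7987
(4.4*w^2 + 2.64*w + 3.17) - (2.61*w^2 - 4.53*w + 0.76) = 1.79*w^2 + 7.17*w + 2.41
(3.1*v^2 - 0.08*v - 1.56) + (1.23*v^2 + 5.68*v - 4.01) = 4.33*v^2 + 5.6*v - 5.57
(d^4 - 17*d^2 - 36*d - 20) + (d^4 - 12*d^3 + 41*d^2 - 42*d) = 2*d^4 - 12*d^3 + 24*d^2 - 78*d - 20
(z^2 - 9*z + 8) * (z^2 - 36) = z^4 - 9*z^3 - 28*z^2 + 324*z - 288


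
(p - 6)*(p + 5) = p^2 - p - 30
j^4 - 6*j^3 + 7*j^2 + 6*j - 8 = (j - 4)*(j - 2)*(j - 1)*(j + 1)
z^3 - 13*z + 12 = (z - 3)*(z - 1)*(z + 4)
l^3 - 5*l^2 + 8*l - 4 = (l - 2)^2*(l - 1)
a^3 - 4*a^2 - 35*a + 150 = (a - 5)^2*(a + 6)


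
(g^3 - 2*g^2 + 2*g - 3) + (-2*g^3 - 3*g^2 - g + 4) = -g^3 - 5*g^2 + g + 1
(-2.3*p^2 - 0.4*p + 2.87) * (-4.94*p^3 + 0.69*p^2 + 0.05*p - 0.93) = 11.362*p^5 + 0.389*p^4 - 14.5688*p^3 + 4.0993*p^2 + 0.5155*p - 2.6691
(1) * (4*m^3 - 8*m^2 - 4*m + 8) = 4*m^3 - 8*m^2 - 4*m + 8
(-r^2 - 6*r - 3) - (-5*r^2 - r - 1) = 4*r^2 - 5*r - 2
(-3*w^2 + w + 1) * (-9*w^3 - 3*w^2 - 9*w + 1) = 27*w^5 + 15*w^3 - 15*w^2 - 8*w + 1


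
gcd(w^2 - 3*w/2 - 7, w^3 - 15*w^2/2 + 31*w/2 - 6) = 1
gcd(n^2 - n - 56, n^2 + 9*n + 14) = n + 7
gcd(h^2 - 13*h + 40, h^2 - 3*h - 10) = h - 5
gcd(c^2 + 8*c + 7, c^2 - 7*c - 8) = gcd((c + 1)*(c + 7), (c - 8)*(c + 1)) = c + 1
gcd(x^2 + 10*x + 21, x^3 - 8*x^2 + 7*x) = 1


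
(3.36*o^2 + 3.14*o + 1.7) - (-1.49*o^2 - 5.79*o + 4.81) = 4.85*o^2 + 8.93*o - 3.11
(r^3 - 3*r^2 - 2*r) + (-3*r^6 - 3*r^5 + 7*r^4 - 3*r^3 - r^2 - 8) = -3*r^6 - 3*r^5 + 7*r^4 - 2*r^3 - 4*r^2 - 2*r - 8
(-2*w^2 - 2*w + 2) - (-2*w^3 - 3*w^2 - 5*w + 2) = 2*w^3 + w^2 + 3*w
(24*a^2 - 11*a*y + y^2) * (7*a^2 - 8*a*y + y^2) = 168*a^4 - 269*a^3*y + 119*a^2*y^2 - 19*a*y^3 + y^4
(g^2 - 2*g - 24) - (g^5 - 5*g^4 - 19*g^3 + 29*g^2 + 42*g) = -g^5 + 5*g^4 + 19*g^3 - 28*g^2 - 44*g - 24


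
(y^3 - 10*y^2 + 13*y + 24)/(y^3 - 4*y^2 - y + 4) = (y^2 - 11*y + 24)/(y^2 - 5*y + 4)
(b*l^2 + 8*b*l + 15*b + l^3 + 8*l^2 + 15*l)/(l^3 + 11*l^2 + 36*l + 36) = (b*l + 5*b + l^2 + 5*l)/(l^2 + 8*l + 12)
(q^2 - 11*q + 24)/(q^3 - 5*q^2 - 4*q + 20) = (q^2 - 11*q + 24)/(q^3 - 5*q^2 - 4*q + 20)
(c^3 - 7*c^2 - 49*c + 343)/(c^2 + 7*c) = c - 14 + 49/c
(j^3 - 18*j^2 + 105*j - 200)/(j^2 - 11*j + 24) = (j^2 - 10*j + 25)/(j - 3)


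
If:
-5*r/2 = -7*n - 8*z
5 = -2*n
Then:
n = -5/2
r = 16*z/5 - 7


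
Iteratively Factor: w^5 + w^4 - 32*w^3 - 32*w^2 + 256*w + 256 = (w + 4)*(w^4 - 3*w^3 - 20*w^2 + 48*w + 64) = (w - 4)*(w + 4)*(w^3 + w^2 - 16*w - 16) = (w - 4)^2*(w + 4)*(w^2 + 5*w + 4) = (w - 4)^2*(w + 1)*(w + 4)*(w + 4)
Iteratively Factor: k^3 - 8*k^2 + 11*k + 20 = (k - 4)*(k^2 - 4*k - 5) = (k - 5)*(k - 4)*(k + 1)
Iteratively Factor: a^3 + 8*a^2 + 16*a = (a + 4)*(a^2 + 4*a) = (a + 4)^2*(a)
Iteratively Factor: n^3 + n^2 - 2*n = (n - 1)*(n^2 + 2*n) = (n - 1)*(n + 2)*(n)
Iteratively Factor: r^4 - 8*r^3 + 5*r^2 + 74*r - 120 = (r - 4)*(r^3 - 4*r^2 - 11*r + 30) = (r - 5)*(r - 4)*(r^2 + r - 6) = (r - 5)*(r - 4)*(r + 3)*(r - 2)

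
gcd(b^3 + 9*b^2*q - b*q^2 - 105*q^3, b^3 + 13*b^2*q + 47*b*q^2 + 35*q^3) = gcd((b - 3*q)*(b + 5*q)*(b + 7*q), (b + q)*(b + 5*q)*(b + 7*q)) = b^2 + 12*b*q + 35*q^2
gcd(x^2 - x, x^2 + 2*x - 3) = x - 1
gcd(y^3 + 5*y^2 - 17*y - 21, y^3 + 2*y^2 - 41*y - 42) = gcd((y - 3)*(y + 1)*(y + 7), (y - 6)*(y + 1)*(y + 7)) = y^2 + 8*y + 7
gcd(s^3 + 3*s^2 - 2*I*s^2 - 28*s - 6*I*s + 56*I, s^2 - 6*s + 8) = s - 4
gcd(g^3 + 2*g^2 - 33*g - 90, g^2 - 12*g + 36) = g - 6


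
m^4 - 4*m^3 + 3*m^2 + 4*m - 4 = (m - 2)^2*(m - 1)*(m + 1)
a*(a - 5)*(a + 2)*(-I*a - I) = -I*a^4 + 2*I*a^3 + 13*I*a^2 + 10*I*a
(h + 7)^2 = h^2 + 14*h + 49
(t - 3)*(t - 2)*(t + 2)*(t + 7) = t^4 + 4*t^3 - 25*t^2 - 16*t + 84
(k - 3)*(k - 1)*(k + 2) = k^3 - 2*k^2 - 5*k + 6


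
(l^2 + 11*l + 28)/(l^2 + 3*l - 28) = (l + 4)/(l - 4)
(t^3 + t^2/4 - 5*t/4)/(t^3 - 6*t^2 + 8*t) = (4*t^2 + t - 5)/(4*(t^2 - 6*t + 8))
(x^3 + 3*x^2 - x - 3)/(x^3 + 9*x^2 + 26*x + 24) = (x^2 - 1)/(x^2 + 6*x + 8)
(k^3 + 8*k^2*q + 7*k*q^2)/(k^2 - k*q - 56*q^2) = k*(-k - q)/(-k + 8*q)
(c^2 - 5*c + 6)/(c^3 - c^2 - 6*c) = (c - 2)/(c*(c + 2))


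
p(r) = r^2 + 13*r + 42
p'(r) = 2*r + 13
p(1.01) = 56.15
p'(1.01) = 15.02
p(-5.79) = 0.25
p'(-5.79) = 1.42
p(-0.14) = 40.20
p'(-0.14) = 12.72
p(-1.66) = 23.18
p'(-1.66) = 9.68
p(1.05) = 56.75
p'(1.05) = 15.10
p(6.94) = 180.38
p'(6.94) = 26.88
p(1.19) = 58.89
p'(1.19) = 15.38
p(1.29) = 60.43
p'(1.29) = 15.58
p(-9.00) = 6.00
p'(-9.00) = -5.00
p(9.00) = 240.00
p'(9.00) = 31.00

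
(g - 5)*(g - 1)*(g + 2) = g^3 - 4*g^2 - 7*g + 10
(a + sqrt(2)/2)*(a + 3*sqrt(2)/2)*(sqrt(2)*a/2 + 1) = sqrt(2)*a^3/2 + 3*a^2 + 11*sqrt(2)*a/4 + 3/2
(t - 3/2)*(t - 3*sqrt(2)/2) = t^2 - 3*sqrt(2)*t/2 - 3*t/2 + 9*sqrt(2)/4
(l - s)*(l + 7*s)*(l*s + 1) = l^3*s + 6*l^2*s^2 + l^2 - 7*l*s^3 + 6*l*s - 7*s^2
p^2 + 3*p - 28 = (p - 4)*(p + 7)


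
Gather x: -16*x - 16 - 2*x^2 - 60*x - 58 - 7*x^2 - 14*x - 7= -9*x^2 - 90*x - 81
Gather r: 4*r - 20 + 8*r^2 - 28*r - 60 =8*r^2 - 24*r - 80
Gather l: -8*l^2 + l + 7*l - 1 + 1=-8*l^2 + 8*l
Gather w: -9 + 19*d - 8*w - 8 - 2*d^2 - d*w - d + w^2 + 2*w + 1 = -2*d^2 + 18*d + w^2 + w*(-d - 6) - 16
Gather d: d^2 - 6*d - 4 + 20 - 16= d^2 - 6*d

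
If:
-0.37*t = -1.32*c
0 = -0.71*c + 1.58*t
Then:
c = 0.00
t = 0.00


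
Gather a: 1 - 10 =-9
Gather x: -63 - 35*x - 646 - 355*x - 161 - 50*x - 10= -440*x - 880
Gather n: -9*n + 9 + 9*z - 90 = -9*n + 9*z - 81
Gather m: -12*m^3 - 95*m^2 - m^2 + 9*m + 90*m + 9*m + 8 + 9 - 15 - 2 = -12*m^3 - 96*m^2 + 108*m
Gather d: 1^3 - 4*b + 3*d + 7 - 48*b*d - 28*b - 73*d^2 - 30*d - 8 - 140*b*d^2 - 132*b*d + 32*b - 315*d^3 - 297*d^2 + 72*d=-315*d^3 + d^2*(-140*b - 370) + d*(45 - 180*b)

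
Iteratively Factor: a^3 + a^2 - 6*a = (a + 3)*(a^2 - 2*a) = (a - 2)*(a + 3)*(a)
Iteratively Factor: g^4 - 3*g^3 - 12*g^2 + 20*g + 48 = (g - 3)*(g^3 - 12*g - 16) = (g - 3)*(g + 2)*(g^2 - 2*g - 8) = (g - 4)*(g - 3)*(g + 2)*(g + 2)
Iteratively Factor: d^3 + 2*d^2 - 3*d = (d + 3)*(d^2 - d) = d*(d + 3)*(d - 1)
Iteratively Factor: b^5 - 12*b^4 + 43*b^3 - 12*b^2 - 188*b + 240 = (b - 5)*(b^4 - 7*b^3 + 8*b^2 + 28*b - 48) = (b - 5)*(b - 2)*(b^3 - 5*b^2 - 2*b + 24) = (b - 5)*(b - 2)*(b + 2)*(b^2 - 7*b + 12) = (b - 5)*(b - 4)*(b - 2)*(b + 2)*(b - 3)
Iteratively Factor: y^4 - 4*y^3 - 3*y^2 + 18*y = (y + 2)*(y^3 - 6*y^2 + 9*y) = y*(y + 2)*(y^2 - 6*y + 9) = y*(y - 3)*(y + 2)*(y - 3)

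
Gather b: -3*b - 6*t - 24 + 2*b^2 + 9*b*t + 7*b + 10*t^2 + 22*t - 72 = 2*b^2 + b*(9*t + 4) + 10*t^2 + 16*t - 96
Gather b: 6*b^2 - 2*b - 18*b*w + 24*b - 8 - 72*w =6*b^2 + b*(22 - 18*w) - 72*w - 8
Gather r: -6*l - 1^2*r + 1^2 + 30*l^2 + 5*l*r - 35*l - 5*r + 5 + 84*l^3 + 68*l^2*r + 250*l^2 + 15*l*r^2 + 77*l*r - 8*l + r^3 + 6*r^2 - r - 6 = 84*l^3 + 280*l^2 - 49*l + r^3 + r^2*(15*l + 6) + r*(68*l^2 + 82*l - 7)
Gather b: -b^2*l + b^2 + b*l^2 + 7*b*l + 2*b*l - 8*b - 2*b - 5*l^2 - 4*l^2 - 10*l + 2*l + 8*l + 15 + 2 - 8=b^2*(1 - l) + b*(l^2 + 9*l - 10) - 9*l^2 + 9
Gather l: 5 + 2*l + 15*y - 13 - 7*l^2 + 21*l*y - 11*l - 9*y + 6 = -7*l^2 + l*(21*y - 9) + 6*y - 2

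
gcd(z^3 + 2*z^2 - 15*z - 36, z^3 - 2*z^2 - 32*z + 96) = z - 4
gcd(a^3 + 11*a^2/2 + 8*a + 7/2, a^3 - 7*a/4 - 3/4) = a + 1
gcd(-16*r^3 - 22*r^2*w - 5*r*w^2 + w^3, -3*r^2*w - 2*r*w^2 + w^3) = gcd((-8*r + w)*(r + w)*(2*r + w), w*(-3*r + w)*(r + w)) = r + w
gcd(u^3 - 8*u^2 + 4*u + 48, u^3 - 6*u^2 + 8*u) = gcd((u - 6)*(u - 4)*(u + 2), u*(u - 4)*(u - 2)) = u - 4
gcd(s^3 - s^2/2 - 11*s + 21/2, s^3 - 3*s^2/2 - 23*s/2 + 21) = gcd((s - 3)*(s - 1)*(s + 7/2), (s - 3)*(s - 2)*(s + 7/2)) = s^2 + s/2 - 21/2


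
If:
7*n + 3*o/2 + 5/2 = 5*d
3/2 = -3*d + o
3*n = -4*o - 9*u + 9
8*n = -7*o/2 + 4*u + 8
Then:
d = 125/198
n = -439/693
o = 112/33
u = -206/693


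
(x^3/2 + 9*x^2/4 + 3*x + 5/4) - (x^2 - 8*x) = x^3/2 + 5*x^2/4 + 11*x + 5/4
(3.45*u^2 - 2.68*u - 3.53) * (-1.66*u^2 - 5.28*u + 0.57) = -5.727*u^4 - 13.7672*u^3 + 21.9767*u^2 + 17.1108*u - 2.0121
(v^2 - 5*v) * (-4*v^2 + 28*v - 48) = -4*v^4 + 48*v^3 - 188*v^2 + 240*v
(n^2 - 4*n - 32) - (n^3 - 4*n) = -n^3 + n^2 - 32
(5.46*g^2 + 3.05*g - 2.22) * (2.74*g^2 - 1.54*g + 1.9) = 14.9604*g^4 - 0.051400000000001*g^3 - 0.405800000000002*g^2 + 9.2138*g - 4.218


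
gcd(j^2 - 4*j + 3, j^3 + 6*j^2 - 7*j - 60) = j - 3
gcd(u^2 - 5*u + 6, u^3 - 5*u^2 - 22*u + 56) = u - 2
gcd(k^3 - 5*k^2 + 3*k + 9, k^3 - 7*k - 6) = k^2 - 2*k - 3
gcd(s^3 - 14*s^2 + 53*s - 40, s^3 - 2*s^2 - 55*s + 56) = s^2 - 9*s + 8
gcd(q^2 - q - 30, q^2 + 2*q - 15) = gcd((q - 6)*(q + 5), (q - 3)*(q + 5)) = q + 5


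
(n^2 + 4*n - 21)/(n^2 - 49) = (n - 3)/(n - 7)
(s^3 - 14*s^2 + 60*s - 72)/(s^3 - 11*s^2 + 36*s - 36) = (s - 6)/(s - 3)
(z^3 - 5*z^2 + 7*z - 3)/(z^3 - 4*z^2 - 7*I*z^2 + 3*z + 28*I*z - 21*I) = (z - 1)/(z - 7*I)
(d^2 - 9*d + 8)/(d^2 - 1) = (d - 8)/(d + 1)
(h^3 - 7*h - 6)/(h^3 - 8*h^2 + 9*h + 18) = (h + 2)/(h - 6)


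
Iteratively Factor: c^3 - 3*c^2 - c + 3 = (c - 1)*(c^2 - 2*c - 3) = (c - 1)*(c + 1)*(c - 3)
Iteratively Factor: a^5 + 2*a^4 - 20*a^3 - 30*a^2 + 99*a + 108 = (a - 3)*(a^4 + 5*a^3 - 5*a^2 - 45*a - 36) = (a - 3)*(a + 1)*(a^3 + 4*a^2 - 9*a - 36) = (a - 3)*(a + 1)*(a + 3)*(a^2 + a - 12) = (a - 3)*(a + 1)*(a + 3)*(a + 4)*(a - 3)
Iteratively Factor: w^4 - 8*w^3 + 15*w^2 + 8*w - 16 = (w + 1)*(w^3 - 9*w^2 + 24*w - 16) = (w - 4)*(w + 1)*(w^2 - 5*w + 4) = (w - 4)^2*(w + 1)*(w - 1)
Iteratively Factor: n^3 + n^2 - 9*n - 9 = (n + 3)*(n^2 - 2*n - 3) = (n + 1)*(n + 3)*(n - 3)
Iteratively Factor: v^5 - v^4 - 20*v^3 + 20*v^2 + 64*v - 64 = (v + 4)*(v^4 - 5*v^3 + 20*v - 16) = (v - 1)*(v + 4)*(v^3 - 4*v^2 - 4*v + 16) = (v - 1)*(v + 2)*(v + 4)*(v^2 - 6*v + 8) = (v - 2)*(v - 1)*(v + 2)*(v + 4)*(v - 4)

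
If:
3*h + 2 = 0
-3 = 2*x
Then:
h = -2/3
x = -3/2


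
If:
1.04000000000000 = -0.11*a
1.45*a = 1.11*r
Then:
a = -9.45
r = -12.35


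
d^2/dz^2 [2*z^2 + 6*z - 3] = 4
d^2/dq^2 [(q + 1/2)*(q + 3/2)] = 2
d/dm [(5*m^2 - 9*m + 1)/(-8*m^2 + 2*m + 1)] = (-62*m^2 + 26*m - 11)/(64*m^4 - 32*m^3 - 12*m^2 + 4*m + 1)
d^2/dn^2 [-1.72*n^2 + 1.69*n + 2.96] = -3.44000000000000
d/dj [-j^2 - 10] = -2*j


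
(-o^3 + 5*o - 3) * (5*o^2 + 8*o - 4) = -5*o^5 - 8*o^4 + 29*o^3 + 25*o^2 - 44*o + 12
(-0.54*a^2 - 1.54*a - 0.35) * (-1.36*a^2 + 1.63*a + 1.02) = 0.7344*a^4 + 1.2142*a^3 - 2.585*a^2 - 2.1413*a - 0.357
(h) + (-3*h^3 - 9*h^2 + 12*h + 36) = -3*h^3 - 9*h^2 + 13*h + 36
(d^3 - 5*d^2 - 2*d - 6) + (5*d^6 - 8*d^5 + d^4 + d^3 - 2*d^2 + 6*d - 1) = 5*d^6 - 8*d^5 + d^4 + 2*d^3 - 7*d^2 + 4*d - 7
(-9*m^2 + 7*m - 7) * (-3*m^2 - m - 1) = 27*m^4 - 12*m^3 + 23*m^2 + 7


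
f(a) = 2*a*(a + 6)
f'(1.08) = 16.32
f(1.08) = 15.29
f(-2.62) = -17.71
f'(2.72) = 22.88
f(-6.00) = 0.00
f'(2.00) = 20.00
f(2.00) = 32.00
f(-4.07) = -15.71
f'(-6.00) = -12.00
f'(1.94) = 19.76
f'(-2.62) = 1.52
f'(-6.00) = -12.00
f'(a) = 4*a + 12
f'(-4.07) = -4.28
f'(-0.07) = 11.72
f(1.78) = 27.70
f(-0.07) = -0.83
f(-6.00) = 0.00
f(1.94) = 30.81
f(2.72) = 47.44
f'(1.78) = 19.12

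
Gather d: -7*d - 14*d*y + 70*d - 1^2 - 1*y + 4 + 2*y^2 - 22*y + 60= d*(63 - 14*y) + 2*y^2 - 23*y + 63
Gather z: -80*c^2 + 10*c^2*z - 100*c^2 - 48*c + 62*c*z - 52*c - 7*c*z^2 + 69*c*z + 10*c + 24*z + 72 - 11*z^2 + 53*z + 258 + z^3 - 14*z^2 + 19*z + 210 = -180*c^2 - 90*c + z^3 + z^2*(-7*c - 25) + z*(10*c^2 + 131*c + 96) + 540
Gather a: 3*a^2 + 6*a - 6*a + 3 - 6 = 3*a^2 - 3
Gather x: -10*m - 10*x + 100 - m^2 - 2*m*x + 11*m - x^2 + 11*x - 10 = -m^2 + m - x^2 + x*(1 - 2*m) + 90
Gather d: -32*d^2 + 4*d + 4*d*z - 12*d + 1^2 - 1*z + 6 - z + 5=-32*d^2 + d*(4*z - 8) - 2*z + 12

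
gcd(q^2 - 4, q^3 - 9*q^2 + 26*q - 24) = q - 2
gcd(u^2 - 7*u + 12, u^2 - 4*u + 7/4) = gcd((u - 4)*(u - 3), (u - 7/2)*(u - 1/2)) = 1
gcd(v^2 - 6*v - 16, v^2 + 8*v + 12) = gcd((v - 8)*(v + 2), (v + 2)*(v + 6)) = v + 2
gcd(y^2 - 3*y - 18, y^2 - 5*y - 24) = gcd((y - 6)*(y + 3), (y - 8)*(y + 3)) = y + 3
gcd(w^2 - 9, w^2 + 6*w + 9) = w + 3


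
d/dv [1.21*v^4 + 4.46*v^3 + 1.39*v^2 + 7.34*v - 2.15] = 4.84*v^3 + 13.38*v^2 + 2.78*v + 7.34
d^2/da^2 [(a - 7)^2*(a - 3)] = 6*a - 34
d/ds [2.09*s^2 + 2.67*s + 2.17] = 4.18*s + 2.67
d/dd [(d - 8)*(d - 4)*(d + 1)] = 3*d^2 - 22*d + 20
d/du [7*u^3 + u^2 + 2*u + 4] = 21*u^2 + 2*u + 2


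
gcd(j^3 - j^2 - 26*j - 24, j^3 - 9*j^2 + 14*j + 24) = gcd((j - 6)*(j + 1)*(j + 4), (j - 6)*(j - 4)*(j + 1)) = j^2 - 5*j - 6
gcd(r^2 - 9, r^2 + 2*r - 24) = 1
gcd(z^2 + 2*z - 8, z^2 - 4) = z - 2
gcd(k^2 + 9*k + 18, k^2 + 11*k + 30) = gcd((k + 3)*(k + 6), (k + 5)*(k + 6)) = k + 6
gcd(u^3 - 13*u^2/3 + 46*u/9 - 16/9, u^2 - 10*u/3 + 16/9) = u^2 - 10*u/3 + 16/9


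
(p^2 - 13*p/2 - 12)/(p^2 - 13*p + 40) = (p + 3/2)/(p - 5)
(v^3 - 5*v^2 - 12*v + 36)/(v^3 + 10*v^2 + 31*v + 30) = (v^2 - 8*v + 12)/(v^2 + 7*v + 10)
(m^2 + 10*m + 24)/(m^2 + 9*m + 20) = (m + 6)/(m + 5)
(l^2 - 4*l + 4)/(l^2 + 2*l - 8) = (l - 2)/(l + 4)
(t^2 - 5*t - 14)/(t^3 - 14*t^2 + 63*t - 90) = (t^2 - 5*t - 14)/(t^3 - 14*t^2 + 63*t - 90)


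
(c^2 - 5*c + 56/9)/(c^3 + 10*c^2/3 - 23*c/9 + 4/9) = (9*c^2 - 45*c + 56)/(9*c^3 + 30*c^2 - 23*c + 4)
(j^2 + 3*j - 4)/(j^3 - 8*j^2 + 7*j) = (j + 4)/(j*(j - 7))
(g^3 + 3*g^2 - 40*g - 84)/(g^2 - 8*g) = (g^3 + 3*g^2 - 40*g - 84)/(g*(g - 8))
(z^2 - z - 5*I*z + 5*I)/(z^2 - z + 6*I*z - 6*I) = (z - 5*I)/(z + 6*I)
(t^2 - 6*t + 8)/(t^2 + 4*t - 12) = (t - 4)/(t + 6)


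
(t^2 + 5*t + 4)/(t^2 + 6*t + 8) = (t + 1)/(t + 2)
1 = 1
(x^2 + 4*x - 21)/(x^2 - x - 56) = (x - 3)/(x - 8)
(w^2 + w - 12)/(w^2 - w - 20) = (w - 3)/(w - 5)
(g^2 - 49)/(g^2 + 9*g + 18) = (g^2 - 49)/(g^2 + 9*g + 18)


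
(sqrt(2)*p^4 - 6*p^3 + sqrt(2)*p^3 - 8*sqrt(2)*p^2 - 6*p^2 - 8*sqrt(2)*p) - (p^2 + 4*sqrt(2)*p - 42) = sqrt(2)*p^4 - 6*p^3 + sqrt(2)*p^3 - 8*sqrt(2)*p^2 - 7*p^2 - 12*sqrt(2)*p + 42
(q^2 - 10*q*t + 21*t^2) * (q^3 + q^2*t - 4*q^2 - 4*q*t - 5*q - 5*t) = q^5 - 9*q^4*t - 4*q^4 + 11*q^3*t^2 + 36*q^3*t - 5*q^3 + 21*q^2*t^3 - 44*q^2*t^2 + 45*q^2*t - 84*q*t^3 - 55*q*t^2 - 105*t^3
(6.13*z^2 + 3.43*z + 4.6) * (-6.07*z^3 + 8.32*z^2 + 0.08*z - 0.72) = -37.2091*z^5 + 30.1815*z^4 + 1.106*z^3 + 34.1328*z^2 - 2.1016*z - 3.312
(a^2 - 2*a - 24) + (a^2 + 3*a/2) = 2*a^2 - a/2 - 24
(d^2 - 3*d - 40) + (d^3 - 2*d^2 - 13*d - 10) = d^3 - d^2 - 16*d - 50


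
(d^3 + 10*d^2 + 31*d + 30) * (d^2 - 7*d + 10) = d^5 + 3*d^4 - 29*d^3 - 87*d^2 + 100*d + 300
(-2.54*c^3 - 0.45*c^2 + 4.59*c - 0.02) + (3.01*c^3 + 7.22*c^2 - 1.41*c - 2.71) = 0.47*c^3 + 6.77*c^2 + 3.18*c - 2.73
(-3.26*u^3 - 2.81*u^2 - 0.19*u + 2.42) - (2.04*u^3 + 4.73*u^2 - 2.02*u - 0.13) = -5.3*u^3 - 7.54*u^2 + 1.83*u + 2.55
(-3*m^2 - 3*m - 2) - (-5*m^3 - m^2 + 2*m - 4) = 5*m^3 - 2*m^2 - 5*m + 2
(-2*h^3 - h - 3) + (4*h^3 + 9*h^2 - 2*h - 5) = 2*h^3 + 9*h^2 - 3*h - 8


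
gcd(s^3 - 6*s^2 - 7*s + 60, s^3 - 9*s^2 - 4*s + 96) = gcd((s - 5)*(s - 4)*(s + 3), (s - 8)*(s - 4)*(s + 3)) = s^2 - s - 12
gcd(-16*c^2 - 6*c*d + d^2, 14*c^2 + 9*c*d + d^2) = 2*c + d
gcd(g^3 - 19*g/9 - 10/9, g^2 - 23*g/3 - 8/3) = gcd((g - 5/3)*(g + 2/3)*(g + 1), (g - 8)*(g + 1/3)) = 1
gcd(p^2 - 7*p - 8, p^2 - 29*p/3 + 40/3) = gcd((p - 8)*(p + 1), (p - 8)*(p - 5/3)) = p - 8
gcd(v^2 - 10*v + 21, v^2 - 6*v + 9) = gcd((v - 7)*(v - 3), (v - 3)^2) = v - 3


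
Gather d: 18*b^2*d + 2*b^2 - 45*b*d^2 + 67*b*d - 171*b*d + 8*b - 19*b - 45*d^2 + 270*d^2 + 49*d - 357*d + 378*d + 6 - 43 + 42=2*b^2 - 11*b + d^2*(225 - 45*b) + d*(18*b^2 - 104*b + 70) + 5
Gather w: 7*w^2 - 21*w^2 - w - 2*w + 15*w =-14*w^2 + 12*w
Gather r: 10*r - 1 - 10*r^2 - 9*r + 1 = -10*r^2 + r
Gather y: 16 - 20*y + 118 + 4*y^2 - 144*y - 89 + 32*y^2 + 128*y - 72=36*y^2 - 36*y - 27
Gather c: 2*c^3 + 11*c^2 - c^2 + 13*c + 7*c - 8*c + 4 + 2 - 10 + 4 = 2*c^3 + 10*c^2 + 12*c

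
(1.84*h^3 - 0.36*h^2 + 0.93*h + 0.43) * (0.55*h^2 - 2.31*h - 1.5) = 1.012*h^5 - 4.4484*h^4 - 1.4169*h^3 - 1.3718*h^2 - 2.3883*h - 0.645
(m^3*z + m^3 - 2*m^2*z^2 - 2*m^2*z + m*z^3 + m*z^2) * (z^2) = m^3*z^3 + m^3*z^2 - 2*m^2*z^4 - 2*m^2*z^3 + m*z^5 + m*z^4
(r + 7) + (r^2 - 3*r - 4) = r^2 - 2*r + 3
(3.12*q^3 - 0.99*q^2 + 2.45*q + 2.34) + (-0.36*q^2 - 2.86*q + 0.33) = 3.12*q^3 - 1.35*q^2 - 0.41*q + 2.67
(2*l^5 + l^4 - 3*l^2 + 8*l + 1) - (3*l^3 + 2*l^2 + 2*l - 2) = 2*l^5 + l^4 - 3*l^3 - 5*l^2 + 6*l + 3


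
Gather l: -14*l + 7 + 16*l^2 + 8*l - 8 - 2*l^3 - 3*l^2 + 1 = -2*l^3 + 13*l^2 - 6*l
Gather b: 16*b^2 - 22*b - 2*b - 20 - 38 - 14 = 16*b^2 - 24*b - 72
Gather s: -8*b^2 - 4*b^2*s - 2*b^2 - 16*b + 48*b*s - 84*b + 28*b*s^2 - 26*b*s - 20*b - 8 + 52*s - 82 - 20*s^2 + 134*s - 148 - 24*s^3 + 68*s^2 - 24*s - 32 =-10*b^2 - 120*b - 24*s^3 + s^2*(28*b + 48) + s*(-4*b^2 + 22*b + 162) - 270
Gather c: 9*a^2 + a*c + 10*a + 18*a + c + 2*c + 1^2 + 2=9*a^2 + 28*a + c*(a + 3) + 3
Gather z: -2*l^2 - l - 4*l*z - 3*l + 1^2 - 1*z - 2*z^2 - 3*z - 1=-2*l^2 - 4*l - 2*z^2 + z*(-4*l - 4)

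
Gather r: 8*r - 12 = 8*r - 12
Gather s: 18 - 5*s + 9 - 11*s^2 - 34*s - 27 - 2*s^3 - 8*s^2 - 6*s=-2*s^3 - 19*s^2 - 45*s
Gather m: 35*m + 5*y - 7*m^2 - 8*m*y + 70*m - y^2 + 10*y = -7*m^2 + m*(105 - 8*y) - y^2 + 15*y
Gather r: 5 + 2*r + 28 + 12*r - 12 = 14*r + 21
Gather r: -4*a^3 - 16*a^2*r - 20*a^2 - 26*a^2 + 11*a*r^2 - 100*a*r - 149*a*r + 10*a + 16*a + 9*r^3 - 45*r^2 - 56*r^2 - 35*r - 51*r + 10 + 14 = -4*a^3 - 46*a^2 + 26*a + 9*r^3 + r^2*(11*a - 101) + r*(-16*a^2 - 249*a - 86) + 24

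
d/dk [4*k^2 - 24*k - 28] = 8*k - 24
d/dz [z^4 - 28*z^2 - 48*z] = 4*z^3 - 56*z - 48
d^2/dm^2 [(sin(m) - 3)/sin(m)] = 3/sin(m) - 6/sin(m)^3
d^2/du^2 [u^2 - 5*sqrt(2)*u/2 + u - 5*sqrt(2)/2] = 2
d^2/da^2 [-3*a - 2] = 0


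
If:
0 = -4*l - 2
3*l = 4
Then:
No Solution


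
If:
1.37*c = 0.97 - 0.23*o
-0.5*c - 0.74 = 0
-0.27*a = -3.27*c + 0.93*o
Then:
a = -62.82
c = -1.48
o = 13.03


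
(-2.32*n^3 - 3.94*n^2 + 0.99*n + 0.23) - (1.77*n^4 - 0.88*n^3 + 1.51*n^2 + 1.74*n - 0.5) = -1.77*n^4 - 1.44*n^3 - 5.45*n^2 - 0.75*n + 0.73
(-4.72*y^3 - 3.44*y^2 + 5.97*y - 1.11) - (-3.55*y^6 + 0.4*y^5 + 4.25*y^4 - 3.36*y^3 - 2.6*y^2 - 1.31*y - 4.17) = 3.55*y^6 - 0.4*y^5 - 4.25*y^4 - 1.36*y^3 - 0.84*y^2 + 7.28*y + 3.06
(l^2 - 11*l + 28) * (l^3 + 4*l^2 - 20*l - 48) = l^5 - 7*l^4 - 36*l^3 + 284*l^2 - 32*l - 1344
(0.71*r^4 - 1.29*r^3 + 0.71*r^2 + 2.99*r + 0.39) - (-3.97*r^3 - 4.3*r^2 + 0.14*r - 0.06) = 0.71*r^4 + 2.68*r^3 + 5.01*r^2 + 2.85*r + 0.45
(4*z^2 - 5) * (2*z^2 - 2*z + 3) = 8*z^4 - 8*z^3 + 2*z^2 + 10*z - 15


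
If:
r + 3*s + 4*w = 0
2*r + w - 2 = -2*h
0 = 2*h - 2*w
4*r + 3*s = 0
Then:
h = 6/17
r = 8/17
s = -32/51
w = 6/17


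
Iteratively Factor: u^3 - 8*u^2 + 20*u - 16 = (u - 2)*(u^2 - 6*u + 8) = (u - 4)*(u - 2)*(u - 2)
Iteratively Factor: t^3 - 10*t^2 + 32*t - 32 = (t - 4)*(t^2 - 6*t + 8) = (t - 4)^2*(t - 2)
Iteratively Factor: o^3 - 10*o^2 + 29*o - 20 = (o - 5)*(o^2 - 5*o + 4) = (o - 5)*(o - 4)*(o - 1)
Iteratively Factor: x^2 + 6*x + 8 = (x + 2)*(x + 4)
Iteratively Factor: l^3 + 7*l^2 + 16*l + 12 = (l + 3)*(l^2 + 4*l + 4) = (l + 2)*(l + 3)*(l + 2)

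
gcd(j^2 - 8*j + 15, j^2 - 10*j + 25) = j - 5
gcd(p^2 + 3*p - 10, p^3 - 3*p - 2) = p - 2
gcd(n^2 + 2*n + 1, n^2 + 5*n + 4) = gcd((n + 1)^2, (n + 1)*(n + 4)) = n + 1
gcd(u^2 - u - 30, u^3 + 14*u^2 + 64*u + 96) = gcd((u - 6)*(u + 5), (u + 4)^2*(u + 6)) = 1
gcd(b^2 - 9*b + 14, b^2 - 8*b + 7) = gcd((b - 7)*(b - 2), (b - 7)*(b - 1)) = b - 7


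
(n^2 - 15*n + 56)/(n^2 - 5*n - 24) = (n - 7)/(n + 3)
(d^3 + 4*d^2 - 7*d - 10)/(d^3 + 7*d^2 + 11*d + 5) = (d - 2)/(d + 1)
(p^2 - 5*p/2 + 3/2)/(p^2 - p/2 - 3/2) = (p - 1)/(p + 1)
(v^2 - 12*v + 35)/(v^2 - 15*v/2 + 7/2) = 2*(v - 5)/(2*v - 1)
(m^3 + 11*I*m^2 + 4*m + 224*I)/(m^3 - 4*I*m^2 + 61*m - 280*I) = (m^2 + 3*I*m + 28)/(m^2 - 12*I*m - 35)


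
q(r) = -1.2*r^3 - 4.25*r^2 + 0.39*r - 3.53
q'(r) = -3.6*r^2 - 8.5*r + 0.39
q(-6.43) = 137.26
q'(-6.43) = -93.80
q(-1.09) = -7.45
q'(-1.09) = 5.38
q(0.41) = -4.17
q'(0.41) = -3.70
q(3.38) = -97.10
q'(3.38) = -69.47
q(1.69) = -20.80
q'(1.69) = -24.26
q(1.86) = -25.23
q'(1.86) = -27.87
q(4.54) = -201.65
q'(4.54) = -112.40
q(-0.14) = -3.66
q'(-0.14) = 1.51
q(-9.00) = 523.51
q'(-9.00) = -214.71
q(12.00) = -2684.45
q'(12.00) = -620.01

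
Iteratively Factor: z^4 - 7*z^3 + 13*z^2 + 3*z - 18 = (z - 3)*(z^3 - 4*z^2 + z + 6) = (z - 3)*(z + 1)*(z^2 - 5*z + 6) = (z - 3)*(z - 2)*(z + 1)*(z - 3)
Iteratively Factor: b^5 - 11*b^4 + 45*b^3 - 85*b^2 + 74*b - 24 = (b - 1)*(b^4 - 10*b^3 + 35*b^2 - 50*b + 24) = (b - 1)^2*(b^3 - 9*b^2 + 26*b - 24) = (b - 2)*(b - 1)^2*(b^2 - 7*b + 12) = (b - 3)*(b - 2)*(b - 1)^2*(b - 4)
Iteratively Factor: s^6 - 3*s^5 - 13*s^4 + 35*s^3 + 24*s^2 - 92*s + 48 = (s - 1)*(s^5 - 2*s^4 - 15*s^3 + 20*s^2 + 44*s - 48) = (s - 2)*(s - 1)*(s^4 - 15*s^2 - 10*s + 24) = (s - 4)*(s - 2)*(s - 1)*(s^3 + 4*s^2 + s - 6) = (s - 4)*(s - 2)*(s - 1)*(s + 2)*(s^2 + 2*s - 3) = (s - 4)*(s - 2)*(s - 1)*(s + 2)*(s + 3)*(s - 1)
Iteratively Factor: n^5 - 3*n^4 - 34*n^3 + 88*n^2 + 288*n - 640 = (n - 2)*(n^4 - n^3 - 36*n^2 + 16*n + 320) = (n - 4)*(n - 2)*(n^3 + 3*n^2 - 24*n - 80) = (n - 4)*(n - 2)*(n + 4)*(n^2 - n - 20) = (n - 4)*(n - 2)*(n + 4)^2*(n - 5)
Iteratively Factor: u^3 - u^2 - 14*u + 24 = (u - 3)*(u^2 + 2*u - 8) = (u - 3)*(u - 2)*(u + 4)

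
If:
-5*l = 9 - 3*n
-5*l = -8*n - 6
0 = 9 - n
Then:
No Solution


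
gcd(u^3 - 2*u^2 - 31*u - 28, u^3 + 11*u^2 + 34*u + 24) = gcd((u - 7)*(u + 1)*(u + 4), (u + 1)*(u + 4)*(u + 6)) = u^2 + 5*u + 4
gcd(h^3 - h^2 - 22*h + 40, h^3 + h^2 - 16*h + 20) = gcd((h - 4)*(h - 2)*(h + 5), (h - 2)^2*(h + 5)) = h^2 + 3*h - 10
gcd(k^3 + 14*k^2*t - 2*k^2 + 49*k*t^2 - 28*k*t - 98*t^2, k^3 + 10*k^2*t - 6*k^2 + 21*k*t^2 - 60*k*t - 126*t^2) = k + 7*t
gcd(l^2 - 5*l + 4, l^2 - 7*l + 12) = l - 4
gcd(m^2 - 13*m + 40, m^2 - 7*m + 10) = m - 5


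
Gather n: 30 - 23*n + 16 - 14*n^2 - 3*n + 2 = -14*n^2 - 26*n + 48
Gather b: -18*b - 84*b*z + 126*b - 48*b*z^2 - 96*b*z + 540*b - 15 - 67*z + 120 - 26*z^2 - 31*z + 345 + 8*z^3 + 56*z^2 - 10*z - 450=b*(-48*z^2 - 180*z + 648) + 8*z^3 + 30*z^2 - 108*z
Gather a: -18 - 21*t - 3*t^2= -3*t^2 - 21*t - 18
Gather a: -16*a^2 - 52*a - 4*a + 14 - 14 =-16*a^2 - 56*a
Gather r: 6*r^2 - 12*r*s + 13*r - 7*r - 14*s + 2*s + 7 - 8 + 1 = 6*r^2 + r*(6 - 12*s) - 12*s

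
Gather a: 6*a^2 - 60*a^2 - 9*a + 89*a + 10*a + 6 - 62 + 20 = -54*a^2 + 90*a - 36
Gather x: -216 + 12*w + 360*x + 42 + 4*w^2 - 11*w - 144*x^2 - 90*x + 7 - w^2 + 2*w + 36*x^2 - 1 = 3*w^2 + 3*w - 108*x^2 + 270*x - 168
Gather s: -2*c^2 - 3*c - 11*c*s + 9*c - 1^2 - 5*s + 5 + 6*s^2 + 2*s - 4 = -2*c^2 + 6*c + 6*s^2 + s*(-11*c - 3)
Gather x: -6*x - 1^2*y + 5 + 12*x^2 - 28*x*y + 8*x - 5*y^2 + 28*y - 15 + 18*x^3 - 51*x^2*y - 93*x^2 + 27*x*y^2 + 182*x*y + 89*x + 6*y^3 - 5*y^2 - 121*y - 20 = 18*x^3 + x^2*(-51*y - 81) + x*(27*y^2 + 154*y + 91) + 6*y^3 - 10*y^2 - 94*y - 30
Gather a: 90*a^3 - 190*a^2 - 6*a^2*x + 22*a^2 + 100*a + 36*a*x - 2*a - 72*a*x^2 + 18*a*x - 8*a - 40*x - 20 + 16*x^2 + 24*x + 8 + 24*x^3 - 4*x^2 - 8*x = 90*a^3 + a^2*(-6*x - 168) + a*(-72*x^2 + 54*x + 90) + 24*x^3 + 12*x^2 - 24*x - 12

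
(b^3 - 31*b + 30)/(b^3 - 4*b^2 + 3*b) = (b^2 + b - 30)/(b*(b - 3))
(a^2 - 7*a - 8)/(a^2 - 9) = (a^2 - 7*a - 8)/(a^2 - 9)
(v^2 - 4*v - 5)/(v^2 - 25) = (v + 1)/(v + 5)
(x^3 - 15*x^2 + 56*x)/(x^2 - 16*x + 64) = x*(x - 7)/(x - 8)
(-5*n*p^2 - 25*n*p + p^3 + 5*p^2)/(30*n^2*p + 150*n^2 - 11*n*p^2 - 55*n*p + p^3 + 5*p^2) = p/(-6*n + p)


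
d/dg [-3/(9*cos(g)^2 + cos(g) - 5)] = -3*(18*cos(g) + 1)*sin(g)/(9*cos(g)^2 + cos(g) - 5)^2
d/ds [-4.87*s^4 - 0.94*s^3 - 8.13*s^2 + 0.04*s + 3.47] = -19.48*s^3 - 2.82*s^2 - 16.26*s + 0.04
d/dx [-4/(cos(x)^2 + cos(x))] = -(4*sin(x)/cos(x)^2 + 8*tan(x))/(cos(x) + 1)^2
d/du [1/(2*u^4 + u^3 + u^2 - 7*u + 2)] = (-8*u^3 - 3*u^2 - 2*u + 7)/(2*u^4 + u^3 + u^2 - 7*u + 2)^2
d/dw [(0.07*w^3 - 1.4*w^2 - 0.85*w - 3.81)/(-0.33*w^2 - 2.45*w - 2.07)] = (-0.0231*w^4 - 0.343*w^3 + 2.7148*w^2 + 3.2814*w - 7.575)/(0.1089*w^4 + 1.617*w^3 + 7.3687*w^2 + 10.143*w + 4.2849)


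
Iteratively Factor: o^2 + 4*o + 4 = (o + 2)*(o + 2)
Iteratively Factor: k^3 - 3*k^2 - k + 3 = (k - 3)*(k^2 - 1) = (k - 3)*(k + 1)*(k - 1)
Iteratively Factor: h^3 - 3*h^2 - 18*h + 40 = (h - 2)*(h^2 - h - 20) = (h - 2)*(h + 4)*(h - 5)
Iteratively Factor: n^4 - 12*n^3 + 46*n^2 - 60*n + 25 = (n - 1)*(n^3 - 11*n^2 + 35*n - 25) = (n - 1)^2*(n^2 - 10*n + 25) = (n - 5)*(n - 1)^2*(n - 5)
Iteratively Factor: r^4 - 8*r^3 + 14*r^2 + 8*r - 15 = (r - 5)*(r^3 - 3*r^2 - r + 3) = (r - 5)*(r - 1)*(r^2 - 2*r - 3) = (r - 5)*(r - 3)*(r - 1)*(r + 1)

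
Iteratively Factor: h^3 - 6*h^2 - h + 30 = (h - 3)*(h^2 - 3*h - 10) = (h - 5)*(h - 3)*(h + 2)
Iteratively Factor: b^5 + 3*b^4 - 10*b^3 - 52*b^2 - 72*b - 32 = (b + 1)*(b^4 + 2*b^3 - 12*b^2 - 40*b - 32) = (b + 1)*(b + 2)*(b^3 - 12*b - 16) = (b + 1)*(b + 2)^2*(b^2 - 2*b - 8) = (b + 1)*(b + 2)^3*(b - 4)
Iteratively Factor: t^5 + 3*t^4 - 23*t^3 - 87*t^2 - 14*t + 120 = (t + 4)*(t^4 - t^3 - 19*t^2 - 11*t + 30) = (t - 1)*(t + 4)*(t^3 - 19*t - 30) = (t - 1)*(t + 2)*(t + 4)*(t^2 - 2*t - 15) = (t - 5)*(t - 1)*(t + 2)*(t + 4)*(t + 3)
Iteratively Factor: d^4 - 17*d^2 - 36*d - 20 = (d + 1)*(d^3 - d^2 - 16*d - 20) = (d + 1)*(d + 2)*(d^2 - 3*d - 10) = (d + 1)*(d + 2)^2*(d - 5)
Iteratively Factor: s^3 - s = (s - 1)*(s^2 + s) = (s - 1)*(s + 1)*(s)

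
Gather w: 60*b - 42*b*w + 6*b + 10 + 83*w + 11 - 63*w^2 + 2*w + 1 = 66*b - 63*w^2 + w*(85 - 42*b) + 22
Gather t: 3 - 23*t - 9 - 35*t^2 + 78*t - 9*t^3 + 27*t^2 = -9*t^3 - 8*t^2 + 55*t - 6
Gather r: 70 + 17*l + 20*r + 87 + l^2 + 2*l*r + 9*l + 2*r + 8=l^2 + 26*l + r*(2*l + 22) + 165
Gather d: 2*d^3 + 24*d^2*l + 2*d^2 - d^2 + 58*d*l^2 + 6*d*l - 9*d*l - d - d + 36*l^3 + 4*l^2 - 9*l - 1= 2*d^3 + d^2*(24*l + 1) + d*(58*l^2 - 3*l - 2) + 36*l^3 + 4*l^2 - 9*l - 1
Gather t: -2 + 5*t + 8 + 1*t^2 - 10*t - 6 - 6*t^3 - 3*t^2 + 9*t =-6*t^3 - 2*t^2 + 4*t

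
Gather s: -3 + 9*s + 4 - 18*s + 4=5 - 9*s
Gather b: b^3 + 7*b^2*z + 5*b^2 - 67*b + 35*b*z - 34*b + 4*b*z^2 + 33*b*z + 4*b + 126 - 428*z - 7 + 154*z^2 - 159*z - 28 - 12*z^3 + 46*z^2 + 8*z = b^3 + b^2*(7*z + 5) + b*(4*z^2 + 68*z - 97) - 12*z^3 + 200*z^2 - 579*z + 91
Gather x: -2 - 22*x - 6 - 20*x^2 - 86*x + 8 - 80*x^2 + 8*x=-100*x^2 - 100*x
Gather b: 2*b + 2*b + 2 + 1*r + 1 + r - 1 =4*b + 2*r + 2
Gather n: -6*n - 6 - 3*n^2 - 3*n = -3*n^2 - 9*n - 6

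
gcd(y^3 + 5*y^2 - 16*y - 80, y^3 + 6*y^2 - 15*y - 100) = y^2 + y - 20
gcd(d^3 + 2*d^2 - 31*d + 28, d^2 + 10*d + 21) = d + 7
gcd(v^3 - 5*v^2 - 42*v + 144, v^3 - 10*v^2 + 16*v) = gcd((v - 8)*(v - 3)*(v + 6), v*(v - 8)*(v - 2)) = v - 8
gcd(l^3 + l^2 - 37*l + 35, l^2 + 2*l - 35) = l^2 + 2*l - 35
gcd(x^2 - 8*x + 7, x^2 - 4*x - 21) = x - 7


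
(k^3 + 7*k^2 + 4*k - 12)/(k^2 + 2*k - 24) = (k^2 + k - 2)/(k - 4)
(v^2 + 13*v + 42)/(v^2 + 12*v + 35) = (v + 6)/(v + 5)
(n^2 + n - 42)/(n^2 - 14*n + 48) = (n + 7)/(n - 8)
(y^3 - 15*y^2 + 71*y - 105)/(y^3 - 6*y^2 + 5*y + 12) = (y^2 - 12*y + 35)/(y^2 - 3*y - 4)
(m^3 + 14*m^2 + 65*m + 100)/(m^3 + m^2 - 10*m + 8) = (m^2 + 10*m + 25)/(m^2 - 3*m + 2)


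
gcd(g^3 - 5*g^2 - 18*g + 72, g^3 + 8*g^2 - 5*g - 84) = g^2 + g - 12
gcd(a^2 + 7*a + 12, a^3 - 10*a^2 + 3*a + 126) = a + 3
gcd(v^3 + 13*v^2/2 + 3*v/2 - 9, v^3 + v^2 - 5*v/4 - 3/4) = v^2 + v/2 - 3/2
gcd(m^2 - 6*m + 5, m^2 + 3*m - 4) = m - 1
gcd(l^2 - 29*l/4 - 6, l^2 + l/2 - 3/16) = l + 3/4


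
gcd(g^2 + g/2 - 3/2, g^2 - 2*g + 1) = g - 1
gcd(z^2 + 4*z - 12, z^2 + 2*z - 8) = z - 2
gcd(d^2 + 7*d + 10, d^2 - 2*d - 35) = d + 5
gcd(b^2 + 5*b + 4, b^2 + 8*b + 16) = b + 4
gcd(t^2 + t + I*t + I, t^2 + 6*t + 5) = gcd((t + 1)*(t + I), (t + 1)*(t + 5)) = t + 1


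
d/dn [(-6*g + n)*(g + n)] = -5*g + 2*n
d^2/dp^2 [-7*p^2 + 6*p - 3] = -14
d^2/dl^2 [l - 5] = 0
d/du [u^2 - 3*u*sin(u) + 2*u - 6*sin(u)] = -3*u*cos(u) + 2*u - 3*sin(u) - 6*cos(u) + 2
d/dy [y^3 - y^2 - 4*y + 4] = 3*y^2 - 2*y - 4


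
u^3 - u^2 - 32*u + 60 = (u - 5)*(u - 2)*(u + 6)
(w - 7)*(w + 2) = w^2 - 5*w - 14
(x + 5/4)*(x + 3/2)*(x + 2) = x^3 + 19*x^2/4 + 59*x/8 + 15/4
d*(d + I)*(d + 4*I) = d^3 + 5*I*d^2 - 4*d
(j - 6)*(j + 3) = j^2 - 3*j - 18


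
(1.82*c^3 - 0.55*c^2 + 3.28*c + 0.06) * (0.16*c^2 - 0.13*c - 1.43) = 0.2912*c^5 - 0.3246*c^4 - 2.0063*c^3 + 0.3697*c^2 - 4.6982*c - 0.0858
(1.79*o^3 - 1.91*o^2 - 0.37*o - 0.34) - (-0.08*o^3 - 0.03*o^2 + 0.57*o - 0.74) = 1.87*o^3 - 1.88*o^2 - 0.94*o + 0.4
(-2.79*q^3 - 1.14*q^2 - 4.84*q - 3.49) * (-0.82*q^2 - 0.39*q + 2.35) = 2.2878*q^5 + 2.0229*q^4 - 2.1431*q^3 + 2.0704*q^2 - 10.0129*q - 8.2015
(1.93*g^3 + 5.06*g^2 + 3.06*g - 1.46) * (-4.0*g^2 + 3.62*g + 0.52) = -7.72*g^5 - 13.2534*g^4 + 7.0808*g^3 + 19.5484*g^2 - 3.694*g - 0.7592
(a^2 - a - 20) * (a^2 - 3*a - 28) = a^4 - 4*a^3 - 45*a^2 + 88*a + 560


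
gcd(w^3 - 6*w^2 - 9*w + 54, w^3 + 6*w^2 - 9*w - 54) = w^2 - 9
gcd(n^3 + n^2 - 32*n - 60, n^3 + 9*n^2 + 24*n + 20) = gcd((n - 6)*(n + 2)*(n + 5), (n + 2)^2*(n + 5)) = n^2 + 7*n + 10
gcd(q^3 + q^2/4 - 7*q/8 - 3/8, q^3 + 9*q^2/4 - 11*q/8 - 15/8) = q^2 - q/4 - 3/4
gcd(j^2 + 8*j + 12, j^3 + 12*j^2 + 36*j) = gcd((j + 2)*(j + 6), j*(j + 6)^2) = j + 6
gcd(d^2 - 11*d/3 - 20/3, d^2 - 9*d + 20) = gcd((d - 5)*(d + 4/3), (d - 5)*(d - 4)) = d - 5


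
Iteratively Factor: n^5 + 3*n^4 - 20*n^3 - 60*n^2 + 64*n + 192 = (n - 4)*(n^4 + 7*n^3 + 8*n^2 - 28*n - 48) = (n - 4)*(n - 2)*(n^3 + 9*n^2 + 26*n + 24) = (n - 4)*(n - 2)*(n + 4)*(n^2 + 5*n + 6) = (n - 4)*(n - 2)*(n + 2)*(n + 4)*(n + 3)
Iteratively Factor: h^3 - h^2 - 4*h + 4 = (h - 2)*(h^2 + h - 2) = (h - 2)*(h - 1)*(h + 2)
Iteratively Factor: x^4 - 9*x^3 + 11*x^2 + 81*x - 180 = (x - 4)*(x^3 - 5*x^2 - 9*x + 45) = (x - 4)*(x - 3)*(x^2 - 2*x - 15) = (x - 5)*(x - 4)*(x - 3)*(x + 3)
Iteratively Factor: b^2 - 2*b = (b)*(b - 2)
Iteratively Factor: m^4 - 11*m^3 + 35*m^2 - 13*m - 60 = (m + 1)*(m^3 - 12*m^2 + 47*m - 60) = (m - 4)*(m + 1)*(m^2 - 8*m + 15) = (m - 5)*(m - 4)*(m + 1)*(m - 3)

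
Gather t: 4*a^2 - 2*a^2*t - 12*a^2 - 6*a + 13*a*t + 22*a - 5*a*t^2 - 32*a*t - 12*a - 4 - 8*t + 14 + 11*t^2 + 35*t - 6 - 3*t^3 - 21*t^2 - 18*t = -8*a^2 + 4*a - 3*t^3 + t^2*(-5*a - 10) + t*(-2*a^2 - 19*a + 9) + 4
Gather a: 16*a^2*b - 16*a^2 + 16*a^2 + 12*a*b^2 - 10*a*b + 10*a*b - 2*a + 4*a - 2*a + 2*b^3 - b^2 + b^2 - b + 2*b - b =16*a^2*b + 12*a*b^2 + 2*b^3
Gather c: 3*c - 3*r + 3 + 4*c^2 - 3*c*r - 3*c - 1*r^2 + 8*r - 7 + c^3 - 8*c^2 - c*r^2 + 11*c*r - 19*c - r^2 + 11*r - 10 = c^3 - 4*c^2 + c*(-r^2 + 8*r - 19) - 2*r^2 + 16*r - 14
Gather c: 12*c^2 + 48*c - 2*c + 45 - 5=12*c^2 + 46*c + 40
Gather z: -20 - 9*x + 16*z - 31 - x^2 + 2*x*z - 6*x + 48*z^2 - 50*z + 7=-x^2 - 15*x + 48*z^2 + z*(2*x - 34) - 44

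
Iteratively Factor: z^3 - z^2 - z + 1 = (z - 1)*(z^2 - 1) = (z - 1)*(z + 1)*(z - 1)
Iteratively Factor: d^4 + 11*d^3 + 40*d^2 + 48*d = (d + 4)*(d^3 + 7*d^2 + 12*d) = (d + 4)^2*(d^2 + 3*d) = (d + 3)*(d + 4)^2*(d)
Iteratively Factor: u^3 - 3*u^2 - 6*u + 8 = (u - 1)*(u^2 - 2*u - 8) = (u - 4)*(u - 1)*(u + 2)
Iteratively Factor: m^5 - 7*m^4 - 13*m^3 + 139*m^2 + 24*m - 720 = (m + 3)*(m^4 - 10*m^3 + 17*m^2 + 88*m - 240) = (m - 4)*(m + 3)*(m^3 - 6*m^2 - 7*m + 60) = (m - 4)^2*(m + 3)*(m^2 - 2*m - 15) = (m - 4)^2*(m + 3)^2*(m - 5)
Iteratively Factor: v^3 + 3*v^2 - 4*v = (v)*(v^2 + 3*v - 4) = v*(v - 1)*(v + 4)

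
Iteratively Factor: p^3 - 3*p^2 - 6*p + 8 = (p - 1)*(p^2 - 2*p - 8) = (p - 1)*(p + 2)*(p - 4)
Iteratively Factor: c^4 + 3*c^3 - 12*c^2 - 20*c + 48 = (c + 3)*(c^3 - 12*c + 16) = (c + 3)*(c + 4)*(c^2 - 4*c + 4) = (c - 2)*(c + 3)*(c + 4)*(c - 2)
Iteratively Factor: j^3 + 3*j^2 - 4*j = (j)*(j^2 + 3*j - 4) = j*(j - 1)*(j + 4)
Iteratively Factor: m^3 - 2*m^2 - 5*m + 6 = (m - 1)*(m^2 - m - 6) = (m - 1)*(m + 2)*(m - 3)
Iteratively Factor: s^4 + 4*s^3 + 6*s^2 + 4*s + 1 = (s + 1)*(s^3 + 3*s^2 + 3*s + 1) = (s + 1)^2*(s^2 + 2*s + 1) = (s + 1)^3*(s + 1)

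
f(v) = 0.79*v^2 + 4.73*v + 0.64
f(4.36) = 36.28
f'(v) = 1.58*v + 4.73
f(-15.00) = 107.44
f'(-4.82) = -2.89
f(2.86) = 20.63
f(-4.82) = -3.81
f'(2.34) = 8.43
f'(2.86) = 9.25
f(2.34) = 16.03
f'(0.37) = 5.31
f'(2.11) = 8.06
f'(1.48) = 7.07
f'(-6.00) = -4.75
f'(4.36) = 11.62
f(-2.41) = -6.17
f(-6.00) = 0.70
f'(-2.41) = 0.92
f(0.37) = 2.50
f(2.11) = 14.14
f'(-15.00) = -18.97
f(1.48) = 9.37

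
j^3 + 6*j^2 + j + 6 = (j + 6)*(j - I)*(j + I)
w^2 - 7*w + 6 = (w - 6)*(w - 1)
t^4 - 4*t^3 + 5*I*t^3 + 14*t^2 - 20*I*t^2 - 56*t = t*(t - 4)*(t - 2*I)*(t + 7*I)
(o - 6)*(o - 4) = o^2 - 10*o + 24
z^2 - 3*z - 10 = (z - 5)*(z + 2)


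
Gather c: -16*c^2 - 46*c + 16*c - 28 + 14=-16*c^2 - 30*c - 14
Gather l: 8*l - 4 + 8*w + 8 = 8*l + 8*w + 4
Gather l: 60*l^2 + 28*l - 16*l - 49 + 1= 60*l^2 + 12*l - 48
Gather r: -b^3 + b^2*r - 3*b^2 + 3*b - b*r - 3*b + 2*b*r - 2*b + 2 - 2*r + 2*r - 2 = -b^3 - 3*b^2 - 2*b + r*(b^2 + b)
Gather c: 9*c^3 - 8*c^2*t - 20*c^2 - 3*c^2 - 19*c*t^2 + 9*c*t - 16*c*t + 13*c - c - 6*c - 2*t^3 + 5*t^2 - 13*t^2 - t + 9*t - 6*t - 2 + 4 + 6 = 9*c^3 + c^2*(-8*t - 23) + c*(-19*t^2 - 7*t + 6) - 2*t^3 - 8*t^2 + 2*t + 8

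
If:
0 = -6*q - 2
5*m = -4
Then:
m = -4/5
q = -1/3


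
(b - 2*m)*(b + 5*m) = b^2 + 3*b*m - 10*m^2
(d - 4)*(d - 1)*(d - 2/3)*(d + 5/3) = d^4 - 4*d^3 - 19*d^2/9 + 86*d/9 - 40/9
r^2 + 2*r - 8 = (r - 2)*(r + 4)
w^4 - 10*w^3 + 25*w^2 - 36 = (w - 6)*(w - 3)*(w - 2)*(w + 1)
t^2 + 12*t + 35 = (t + 5)*(t + 7)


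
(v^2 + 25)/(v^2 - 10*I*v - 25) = (v + 5*I)/(v - 5*I)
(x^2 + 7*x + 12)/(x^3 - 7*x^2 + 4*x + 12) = (x^2 + 7*x + 12)/(x^3 - 7*x^2 + 4*x + 12)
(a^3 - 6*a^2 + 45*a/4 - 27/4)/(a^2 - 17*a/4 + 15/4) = (4*a^2 - 12*a + 9)/(4*a - 5)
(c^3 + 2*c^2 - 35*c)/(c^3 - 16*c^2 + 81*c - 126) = c*(c^2 + 2*c - 35)/(c^3 - 16*c^2 + 81*c - 126)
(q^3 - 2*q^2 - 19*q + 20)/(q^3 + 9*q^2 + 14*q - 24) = (q - 5)/(q + 6)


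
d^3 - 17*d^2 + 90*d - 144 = (d - 8)*(d - 6)*(d - 3)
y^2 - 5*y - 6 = (y - 6)*(y + 1)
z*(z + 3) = z^2 + 3*z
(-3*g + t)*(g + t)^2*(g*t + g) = -3*g^4*t - 3*g^4 - 5*g^3*t^2 - 5*g^3*t - g^2*t^3 - g^2*t^2 + g*t^4 + g*t^3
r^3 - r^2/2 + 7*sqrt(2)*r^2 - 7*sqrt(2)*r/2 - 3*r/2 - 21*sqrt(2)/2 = (r - 3/2)*(r + 1)*(r + 7*sqrt(2))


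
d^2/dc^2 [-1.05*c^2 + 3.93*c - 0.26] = -2.10000000000000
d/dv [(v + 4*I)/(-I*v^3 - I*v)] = (-2*I*v^3 + 12*v^2 + 4)/(v^6 + 2*v^4 + v^2)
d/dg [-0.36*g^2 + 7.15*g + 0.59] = 7.15 - 0.72*g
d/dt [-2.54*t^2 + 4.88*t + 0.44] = 4.88 - 5.08*t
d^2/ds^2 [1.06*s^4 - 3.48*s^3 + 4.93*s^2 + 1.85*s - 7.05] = 12.72*s^2 - 20.88*s + 9.86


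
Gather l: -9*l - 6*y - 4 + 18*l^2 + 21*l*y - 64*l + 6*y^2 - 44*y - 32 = 18*l^2 + l*(21*y - 73) + 6*y^2 - 50*y - 36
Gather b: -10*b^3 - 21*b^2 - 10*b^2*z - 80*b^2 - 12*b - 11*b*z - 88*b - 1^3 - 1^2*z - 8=-10*b^3 + b^2*(-10*z - 101) + b*(-11*z - 100) - z - 9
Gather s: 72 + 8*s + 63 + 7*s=15*s + 135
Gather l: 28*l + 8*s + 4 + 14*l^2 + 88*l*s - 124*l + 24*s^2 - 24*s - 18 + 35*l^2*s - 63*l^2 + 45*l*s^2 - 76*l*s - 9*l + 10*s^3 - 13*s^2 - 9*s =l^2*(35*s - 49) + l*(45*s^2 + 12*s - 105) + 10*s^3 + 11*s^2 - 25*s - 14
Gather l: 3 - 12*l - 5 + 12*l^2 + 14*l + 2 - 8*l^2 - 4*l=4*l^2 - 2*l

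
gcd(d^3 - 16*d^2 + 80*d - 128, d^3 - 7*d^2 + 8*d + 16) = d^2 - 8*d + 16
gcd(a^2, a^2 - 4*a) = a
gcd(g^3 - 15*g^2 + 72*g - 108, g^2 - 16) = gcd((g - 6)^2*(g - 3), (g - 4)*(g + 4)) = 1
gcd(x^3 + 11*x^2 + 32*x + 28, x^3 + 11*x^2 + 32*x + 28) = x^3 + 11*x^2 + 32*x + 28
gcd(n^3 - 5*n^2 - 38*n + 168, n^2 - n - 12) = n - 4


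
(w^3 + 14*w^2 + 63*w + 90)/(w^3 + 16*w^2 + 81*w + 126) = (w + 5)/(w + 7)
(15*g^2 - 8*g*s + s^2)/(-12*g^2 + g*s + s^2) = (-5*g + s)/(4*g + s)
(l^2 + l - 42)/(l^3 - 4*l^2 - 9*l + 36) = (l^2 + l - 42)/(l^3 - 4*l^2 - 9*l + 36)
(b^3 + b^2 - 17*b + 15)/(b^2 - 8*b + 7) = (b^2 + 2*b - 15)/(b - 7)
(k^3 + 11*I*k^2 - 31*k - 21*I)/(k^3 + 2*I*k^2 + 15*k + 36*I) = (k^2 + 8*I*k - 7)/(k^2 - I*k + 12)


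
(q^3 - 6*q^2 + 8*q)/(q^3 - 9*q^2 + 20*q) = (q - 2)/(q - 5)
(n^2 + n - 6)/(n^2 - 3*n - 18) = (n - 2)/(n - 6)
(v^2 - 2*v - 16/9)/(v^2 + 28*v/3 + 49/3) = (9*v^2 - 18*v - 16)/(3*(3*v^2 + 28*v + 49))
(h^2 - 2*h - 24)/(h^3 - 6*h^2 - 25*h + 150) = (h + 4)/(h^2 - 25)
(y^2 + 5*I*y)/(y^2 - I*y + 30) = y/(y - 6*I)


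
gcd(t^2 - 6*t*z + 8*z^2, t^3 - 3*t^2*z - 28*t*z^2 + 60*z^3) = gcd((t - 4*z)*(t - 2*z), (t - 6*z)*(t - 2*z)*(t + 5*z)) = -t + 2*z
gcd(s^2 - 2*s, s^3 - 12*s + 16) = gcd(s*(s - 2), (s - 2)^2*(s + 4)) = s - 2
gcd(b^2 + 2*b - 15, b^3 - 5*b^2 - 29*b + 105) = b^2 + 2*b - 15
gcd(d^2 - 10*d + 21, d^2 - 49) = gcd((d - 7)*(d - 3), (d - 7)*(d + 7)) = d - 7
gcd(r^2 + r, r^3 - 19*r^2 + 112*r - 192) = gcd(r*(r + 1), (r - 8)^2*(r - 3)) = 1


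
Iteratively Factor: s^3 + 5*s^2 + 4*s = (s + 1)*(s^2 + 4*s) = (s + 1)*(s + 4)*(s)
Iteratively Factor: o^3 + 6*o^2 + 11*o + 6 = (o + 2)*(o^2 + 4*o + 3) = (o + 1)*(o + 2)*(o + 3)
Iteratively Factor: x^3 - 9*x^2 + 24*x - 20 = (x - 2)*(x^2 - 7*x + 10) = (x - 2)^2*(x - 5)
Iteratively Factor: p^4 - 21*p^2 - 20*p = (p + 1)*(p^3 - p^2 - 20*p) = (p + 1)*(p + 4)*(p^2 - 5*p) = p*(p + 1)*(p + 4)*(p - 5)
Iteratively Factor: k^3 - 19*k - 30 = (k + 3)*(k^2 - 3*k - 10) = (k + 2)*(k + 3)*(k - 5)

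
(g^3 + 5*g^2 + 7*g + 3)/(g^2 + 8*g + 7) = (g^2 + 4*g + 3)/(g + 7)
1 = 1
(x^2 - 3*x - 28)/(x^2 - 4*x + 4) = (x^2 - 3*x - 28)/(x^2 - 4*x + 4)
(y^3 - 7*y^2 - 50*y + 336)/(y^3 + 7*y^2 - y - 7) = (y^2 - 14*y + 48)/(y^2 - 1)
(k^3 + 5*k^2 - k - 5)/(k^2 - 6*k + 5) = (k^2 + 6*k + 5)/(k - 5)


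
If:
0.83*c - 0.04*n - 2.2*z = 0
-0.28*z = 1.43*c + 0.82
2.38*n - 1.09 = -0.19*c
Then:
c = -0.53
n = 0.50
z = -0.21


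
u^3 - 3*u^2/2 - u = u*(u - 2)*(u + 1/2)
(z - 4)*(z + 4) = z^2 - 16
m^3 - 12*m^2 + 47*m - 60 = (m - 5)*(m - 4)*(m - 3)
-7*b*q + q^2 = q*(-7*b + q)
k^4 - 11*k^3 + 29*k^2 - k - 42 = (k - 7)*(k - 3)*(k - 2)*(k + 1)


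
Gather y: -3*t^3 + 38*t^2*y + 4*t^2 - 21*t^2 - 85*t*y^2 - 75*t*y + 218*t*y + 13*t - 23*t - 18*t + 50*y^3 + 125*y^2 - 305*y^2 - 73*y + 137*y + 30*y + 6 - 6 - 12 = -3*t^3 - 17*t^2 - 28*t + 50*y^3 + y^2*(-85*t - 180) + y*(38*t^2 + 143*t + 94) - 12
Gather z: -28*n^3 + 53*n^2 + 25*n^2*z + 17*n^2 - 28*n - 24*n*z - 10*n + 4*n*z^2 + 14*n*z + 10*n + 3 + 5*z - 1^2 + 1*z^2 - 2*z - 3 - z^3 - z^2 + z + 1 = -28*n^3 + 70*n^2 + 4*n*z^2 - 28*n - z^3 + z*(25*n^2 - 10*n + 4)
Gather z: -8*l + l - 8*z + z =-7*l - 7*z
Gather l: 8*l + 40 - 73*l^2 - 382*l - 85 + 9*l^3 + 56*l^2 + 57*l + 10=9*l^3 - 17*l^2 - 317*l - 35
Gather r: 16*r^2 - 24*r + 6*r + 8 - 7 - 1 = 16*r^2 - 18*r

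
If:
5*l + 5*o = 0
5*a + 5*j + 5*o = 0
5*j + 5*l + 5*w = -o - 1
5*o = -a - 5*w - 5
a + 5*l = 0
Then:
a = -5/11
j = 6/11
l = 1/11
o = -1/11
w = -9/11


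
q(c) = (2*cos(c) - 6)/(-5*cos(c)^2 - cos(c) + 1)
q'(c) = (-10*sin(c)*cos(c) - sin(c))*(2*cos(c) - 6)/(-5*cos(c)^2 - cos(c) + 1)^2 - 2*sin(c)/(-5*cos(c)^2 - cos(c) + 1)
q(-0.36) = 0.96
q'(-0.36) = -0.97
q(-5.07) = -141.97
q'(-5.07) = 15981.50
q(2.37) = 8.72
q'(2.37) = -42.38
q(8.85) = 4.56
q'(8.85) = -10.25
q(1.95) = -9.84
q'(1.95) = -38.77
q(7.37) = 9.25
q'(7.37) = 87.74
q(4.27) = -13.40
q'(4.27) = 81.16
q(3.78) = 5.35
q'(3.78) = 14.93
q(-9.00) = 3.49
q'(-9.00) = 4.84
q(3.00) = 2.74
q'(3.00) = -1.09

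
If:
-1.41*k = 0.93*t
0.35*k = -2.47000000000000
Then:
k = -7.06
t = 10.70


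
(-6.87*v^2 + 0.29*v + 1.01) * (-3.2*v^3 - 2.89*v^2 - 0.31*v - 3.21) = 21.984*v^5 + 18.9263*v^4 - 1.9404*v^3 + 19.0439*v^2 - 1.244*v - 3.2421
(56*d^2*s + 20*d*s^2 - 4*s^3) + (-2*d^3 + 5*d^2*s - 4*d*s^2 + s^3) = -2*d^3 + 61*d^2*s + 16*d*s^2 - 3*s^3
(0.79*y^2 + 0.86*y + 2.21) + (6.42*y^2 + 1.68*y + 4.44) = 7.21*y^2 + 2.54*y + 6.65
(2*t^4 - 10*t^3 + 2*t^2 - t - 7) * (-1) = -2*t^4 + 10*t^3 - 2*t^2 + t + 7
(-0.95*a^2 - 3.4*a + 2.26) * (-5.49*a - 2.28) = 5.2155*a^3 + 20.832*a^2 - 4.6554*a - 5.1528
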